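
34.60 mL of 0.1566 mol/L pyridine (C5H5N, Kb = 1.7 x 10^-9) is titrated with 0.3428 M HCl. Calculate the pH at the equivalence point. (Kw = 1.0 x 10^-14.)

n(C5H5N) = 0.1566 x 0.03460 = 0.005418 mol; V(HCl) at equivalence = 0.005418/0.3428 = 0.01581 L.
At equivalence the base is fully converted to C5H5NH+; total volume = 0.05041 L, so [C5H5NH+] = 0.005418/0.05041 = 0.1075 M.
Ka(C5H5NH+) = Kw/Kb = 1.0e-14 / 1.7 x 10^-9 = 5.88e-6.
[H^+] = sqrt(Ka x [C5H5NH+]) = sqrt(5.88e-6 x 0.1075) = 0.000795 M.
pH = -log(0.000795) = 3.10.

3.10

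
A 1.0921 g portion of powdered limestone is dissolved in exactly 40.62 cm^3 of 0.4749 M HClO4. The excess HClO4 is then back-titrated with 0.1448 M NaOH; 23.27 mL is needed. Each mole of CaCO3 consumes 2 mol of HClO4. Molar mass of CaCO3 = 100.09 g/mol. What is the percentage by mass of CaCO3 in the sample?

73.0%

Total n(HClO4) added = 0.4749 x 0.04062 = 0.01929 mol.
n(NaOH) used = 0.1448 x 0.02327 = 0.003369 mol, which equals the excess n(HClO4).
So n(HClO4) consumed by the sample = 0.01929 - 0.003369 = 0.01592 mol.
n(CaCO3) = 0.01592 / 2 = 0.007960 mol.
mass CaCO3 = 0.007960 x 100.09 = 0.7968 g, so %CaCO3 = 0.7968/1.0921 x 100 = 73.0%.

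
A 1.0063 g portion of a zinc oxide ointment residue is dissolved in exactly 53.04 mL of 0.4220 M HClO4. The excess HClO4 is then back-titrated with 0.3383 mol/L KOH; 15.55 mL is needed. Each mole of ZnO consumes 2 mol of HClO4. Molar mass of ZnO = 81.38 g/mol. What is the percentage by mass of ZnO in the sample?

69.2%

Total n(HClO4) added = 0.4220 x 0.05304 = 0.02238 mol.
n(KOH) used = 0.3383 x 0.01555 = 0.005261 mol, which equals the excess n(HClO4).
So n(HClO4) consumed by the sample = 0.02238 - 0.005261 = 0.01712 mol.
n(ZnO) = 0.01712 / 2 = 0.008561 mol.
mass ZnO = 0.008561 x 81.38 = 0.6967 g, so %ZnO = 0.6967/1.0063 x 100 = 69.2%.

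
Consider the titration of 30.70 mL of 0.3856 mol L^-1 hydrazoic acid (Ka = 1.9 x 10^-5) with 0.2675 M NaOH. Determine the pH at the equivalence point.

n(HN3) = 0.3856 x 0.03070 = 0.01184 mol; V(NaOH) at equivalence = 0.01184/0.2675 = 0.04425 L.
At equivalence all the acid is converted to N3-; total volume = 0.03070 + 0.04425 = 0.07495 L, so [N3-] = 0.01184/0.07495 = 0.1579 M.
Kb = Kw/Ka = 1.0e-14 / 1.9 x 10^-5 = 5.26e-10.
[OH^-] = sqrt(Kb x [N3-]) = sqrt(5.26e-10 x 0.1579) = 9.12e-6 M.
pOH = 5.04, so pH = 14.00 - 5.04 = 8.96.

8.96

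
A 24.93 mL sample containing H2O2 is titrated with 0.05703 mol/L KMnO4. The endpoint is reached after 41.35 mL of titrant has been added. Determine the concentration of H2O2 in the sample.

n(KMnO4) = 0.05703 x 0.04135 = 0.002358 mol.
From the balanced equation, 2 mol KMnO4 reacts with 5 mol H2O2, so n(H2O2) = 0.002358 x 5/2 = 0.005895 mol.
[H2O2] = 0.005895 / 0.02493 L = 0.236 M.

0.236 M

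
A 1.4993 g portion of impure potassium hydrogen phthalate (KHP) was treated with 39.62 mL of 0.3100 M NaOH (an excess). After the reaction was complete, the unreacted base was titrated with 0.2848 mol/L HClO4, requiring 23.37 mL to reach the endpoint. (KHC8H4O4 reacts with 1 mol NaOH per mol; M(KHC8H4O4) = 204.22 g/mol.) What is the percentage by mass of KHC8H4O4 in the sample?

76.6%

Total n(NaOH) added = 0.3100 x 0.03962 = 0.01228 mol.
n(HClO4) used = 0.2848 x 0.02337 = 0.006656 mol, which equals the excess n(NaOH).
So n(NaOH) consumed by the sample = 0.01228 - 0.006656 = 0.005626 mol.
n(KHC8H4O4) = 0.005626 / 1 = 0.005626 mol.
mass KHC8H4O4 = 0.005626 x 204.22 = 1.149 g, so %KHC8H4O4 = 1.149/1.4993 x 100 = 76.6%.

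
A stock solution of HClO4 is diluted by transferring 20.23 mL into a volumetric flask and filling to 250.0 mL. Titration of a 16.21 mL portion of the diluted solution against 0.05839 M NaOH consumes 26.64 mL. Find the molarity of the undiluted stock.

n(NaOH) = 0.05839 x 0.02664 = 0.001556 mol.
n(HClO4) in the aliquot = 0.001556 mol.
[diluted HClO4] = 0.001556 / 0.01621 = 0.09596 M.
Dilution factor = 250.0/20.23 = 12.36, so [stock] = 0.09596 x 12.36 = 1.19 M.

1.19 M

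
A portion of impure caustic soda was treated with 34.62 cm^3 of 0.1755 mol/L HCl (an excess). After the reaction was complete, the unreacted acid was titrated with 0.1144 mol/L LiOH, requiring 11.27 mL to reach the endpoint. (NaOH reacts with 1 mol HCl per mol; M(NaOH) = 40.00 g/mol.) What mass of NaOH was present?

0.191 g

Total n(HCl) added = 0.1755 x 0.03462 = 0.006076 mol.
n(LiOH) used = 0.1144 x 0.01127 = 0.001289 mol, which equals the excess n(HCl).
So n(HCl) consumed by the sample = 0.006076 - 0.001289 = 0.004787 mol.
n(NaOH) = 0.004787 / 1 = 0.004787 mol.
mass = 0.004787 mol x 40.00 g/mol = 0.191 g.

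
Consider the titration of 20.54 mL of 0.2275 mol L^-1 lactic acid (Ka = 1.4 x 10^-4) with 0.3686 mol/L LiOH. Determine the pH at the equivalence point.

8.50

n(HC3H5O3) = 0.2275 x 0.02054 = 0.004673 mol; V(LiOH) at equivalence = 0.004673/0.3686 = 0.01268 L.
At equivalence all the acid is converted to C3H5O3-; total volume = 0.02054 + 0.01268 = 0.03322 L, so [C3H5O3-] = 0.004673/0.03322 = 0.1407 M.
Kb = Kw/Ka = 1.0e-14 / 1.4 x 10^-4 = 7.14e-11.
[OH^-] = sqrt(Kb x [C3H5O3-]) = sqrt(7.14e-11 x 0.1407) = 3.17e-6 M.
pOH = 5.50, so pH = 14.00 - 5.50 = 8.50.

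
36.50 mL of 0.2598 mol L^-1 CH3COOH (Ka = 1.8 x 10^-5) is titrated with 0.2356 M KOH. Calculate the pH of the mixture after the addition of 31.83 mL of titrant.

5.32

Initial n(CH3COOH) = 0.2598 x 0.03650 = 0.009483 mol.
n(KOH) added = 0.2356 x 0.03183 = 0.007499 mol, converting that many moles of CH3COOH to CH3COO-.
Remaining n(CH3COOH) = 0.001984 mol; n(CH3COO-) = 0.007499 mol.
By Henderson-Hasselbalch, pH = pKa + log([A^-]/[HA]) = 4.74 + log(0.007499/0.001984) = 4.74 + (+0.58) = 5.32.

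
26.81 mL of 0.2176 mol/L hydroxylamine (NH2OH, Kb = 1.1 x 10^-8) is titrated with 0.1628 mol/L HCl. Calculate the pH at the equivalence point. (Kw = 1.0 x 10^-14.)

n(NH2OH) = 0.2176 x 0.02681 = 0.005834 mol; V(HCl) at equivalence = 0.005834/0.1628 = 0.03583 L.
At equivalence the base is fully converted to NH3OH+; total volume = 0.06264 L, so [NH3OH+] = 0.005834/0.06264 = 0.09313 M.
Ka(NH3OH+) = Kw/Kb = 1.0e-14 / 1.1 x 10^-8 = 9.09e-7.
[H^+] = sqrt(Ka x [NH3OH+]) = sqrt(9.09e-7 x 0.09313) = 0.000291 M.
pH = -log(0.000291) = 3.54.

3.54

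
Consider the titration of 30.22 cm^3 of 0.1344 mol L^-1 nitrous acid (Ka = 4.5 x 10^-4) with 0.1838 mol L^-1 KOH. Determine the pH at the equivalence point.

8.12

n(HNO2) = 0.1344 x 0.03022 = 0.004062 mol; V(KOH) at equivalence = 0.004062/0.1838 = 0.02210 L.
At equivalence all the acid is converted to NO2-; total volume = 0.03022 + 0.02210 = 0.05232 L, so [NO2-] = 0.004062/0.05232 = 0.07763 M.
Kb = Kw/Ka = 1.0e-14 / 4.5 x 10^-4 = 2.22e-11.
[OH^-] = sqrt(Kb x [NO2-]) = sqrt(2.22e-11 x 0.07763) = 1.31e-6 M.
pOH = 5.88, so pH = 14.00 - 5.88 = 8.12.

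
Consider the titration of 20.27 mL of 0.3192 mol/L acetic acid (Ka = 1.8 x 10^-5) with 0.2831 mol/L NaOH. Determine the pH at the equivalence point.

n(CH3COOH) = 0.3192 x 0.02027 = 0.006470 mol; V(NaOH) at equivalence = 0.006470/0.2831 = 0.02285 L.
At equivalence all the acid is converted to CH3COO-; total volume = 0.02027 + 0.02285 = 0.04312 L, so [CH3COO-] = 0.006470/0.04312 = 0.1500 M.
Kb = Kw/Ka = 1.0e-14 / 1.8 x 10^-5 = 5.56e-10.
[OH^-] = sqrt(Kb x [CH3COO-]) = sqrt(5.56e-10 x 0.1500) = 9.13e-6 M.
pOH = 5.04, so pH = 14.00 - 5.04 = 8.96.

8.96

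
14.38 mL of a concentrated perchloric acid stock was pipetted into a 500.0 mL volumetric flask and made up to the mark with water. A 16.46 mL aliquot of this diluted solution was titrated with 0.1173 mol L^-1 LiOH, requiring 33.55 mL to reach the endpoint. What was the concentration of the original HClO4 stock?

8.31 M

n(LiOH) = 0.1173 x 0.03355 = 0.003935 mol.
n(HClO4) in the aliquot = 0.003935 mol.
[diluted HClO4] = 0.003935 / 0.01646 = 0.2391 M.
Dilution factor = 500.0/14.38 = 34.77, so [stock] = 0.2391 x 34.77 = 8.31 M.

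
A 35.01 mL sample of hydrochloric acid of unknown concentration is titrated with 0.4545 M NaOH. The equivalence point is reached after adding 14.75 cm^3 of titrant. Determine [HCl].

0.191 M

n(NaOH) delivered = 0.4545 x 0.01475 = 0.006704 mol.
For a 1:1 reaction, n(HCl) = 0.006704 mol.
[HCl] = 0.006704 mol / 0.03501 L = 0.191 M.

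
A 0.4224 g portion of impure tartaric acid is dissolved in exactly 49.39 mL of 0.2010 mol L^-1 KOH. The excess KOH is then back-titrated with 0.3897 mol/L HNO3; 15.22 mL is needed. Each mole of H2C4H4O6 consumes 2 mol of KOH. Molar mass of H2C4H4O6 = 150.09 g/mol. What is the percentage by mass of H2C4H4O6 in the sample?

71.0%

Total n(KOH) added = 0.2010 x 0.04939 = 0.009927 mol.
n(HNO3) used = 0.3897 x 0.01522 = 0.005931 mol, which equals the excess n(KOH).
So n(KOH) consumed by the sample = 0.009927 - 0.005931 = 0.003996 mol.
n(H2C4H4O6) = 0.003996 / 2 = 0.001998 mol.
mass H2C4H4O6 = 0.001998 x 150.09 = 0.2999 g, so %H2C4H4O6 = 0.2999/0.4224 x 100 = 71.0%.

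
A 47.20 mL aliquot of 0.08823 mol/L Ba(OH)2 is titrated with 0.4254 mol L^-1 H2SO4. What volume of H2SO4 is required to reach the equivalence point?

9.79 mL

n(Ba(OH)2) = 0.08823 mol/L x 0.04720 L = 0.004164 mol.
At equivalence n(H2SO4) = n(Ba(OH)2) = 0.004164 mol.
V(H2SO4) = 0.004164 / 0.4254 = 0.009790 L = 9.79 mL.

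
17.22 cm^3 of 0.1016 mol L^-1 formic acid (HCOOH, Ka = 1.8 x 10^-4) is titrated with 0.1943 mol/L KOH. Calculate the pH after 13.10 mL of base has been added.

12.42

n(acid) = 0.1016 x 0.01722 = 0.001750 mol; n(KOH) added = 0.1943 x 0.01310 = 0.002545 mol.
Base is in excess by 0.002545 - 0.001750 = 0.0007958 mol in a total volume of 0.03032 L.
[OH^-] = 0.0007958/0.03032 = 0.02625 M, so pOH = 1.58 and pH = 14.00 - 1.58 = 12.42.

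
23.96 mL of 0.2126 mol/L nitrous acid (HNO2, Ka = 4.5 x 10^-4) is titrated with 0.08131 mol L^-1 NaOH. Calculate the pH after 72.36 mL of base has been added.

n(acid) = 0.2126 x 0.02396 = 0.005094 mol; n(NaOH) added = 0.08131 x 0.07236 = 0.005884 mol.
Base is in excess by 0.005884 - 0.005094 = 0.0007897 mol in a total volume of 0.09632 L.
[OH^-] = 0.0007897/0.09632 = 0.008199 M, so pOH = 2.09 and pH = 14.00 - 2.09 = 11.91.

11.91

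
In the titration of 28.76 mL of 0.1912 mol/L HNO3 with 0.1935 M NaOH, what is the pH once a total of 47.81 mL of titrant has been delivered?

12.69

n(acid) = 0.1912 x 0.02876 = 0.005499 mol; n(NaOH) added = 0.1935 x 0.04781 = 0.009251 mol.
Base is in excess by 0.009251 - 0.005499 = 0.003752 mol in a total volume of 0.07657 L.
[OH^-] = 0.003752/0.07657 = 0.04901 M, so pOH = 1.31 and pH = 14.00 - 1.31 = 12.69.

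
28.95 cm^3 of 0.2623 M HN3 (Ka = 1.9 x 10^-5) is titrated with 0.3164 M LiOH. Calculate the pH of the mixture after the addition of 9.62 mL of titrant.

Initial n(HN3) = 0.2623 x 0.02895 = 0.007594 mol.
n(LiOH) added = 0.3164 x 0.009620 = 0.003044 mol, converting that many moles of HN3 to N3-.
Remaining n(HN3) = 0.004550 mol; n(N3-) = 0.003044 mol.
By Henderson-Hasselbalch, pH = pKa + log([A^-]/[HA]) = 4.72 + log(0.003044/0.004550) = 4.72 + (-0.17) = 4.55.

4.55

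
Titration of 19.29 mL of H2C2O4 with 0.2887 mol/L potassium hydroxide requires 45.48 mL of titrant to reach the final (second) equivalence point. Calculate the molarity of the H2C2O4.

0.340 M

n(KOH) = 0.2887 x 0.04548 = 0.01313 mol.
At the final (second) equivalence point, 2 mol OH^- react per mol H2C2O4, so n(H2C2O4) = 0.01313 / 2 = 0.006565 mol.
[H2C2O4] = 0.006565 / 0.01929 L = 0.340 M.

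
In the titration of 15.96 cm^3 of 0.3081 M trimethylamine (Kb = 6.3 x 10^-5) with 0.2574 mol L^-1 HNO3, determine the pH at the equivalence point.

5.33

n((CH3)3N) = 0.3081 x 0.01596 = 0.004917 mol; V(HNO3) at equivalence = 0.004917/0.2574 = 0.01910 L.
At equivalence the base is fully converted to (CH3)3NH+; total volume = 0.03506 L, so [(CH3)3NH+] = 0.004917/0.03506 = 0.1402 M.
Ka((CH3)3NH+) = Kw/Kb = 1.0e-14 / 6.3 x 10^-5 = 1.59e-10.
[H^+] = sqrt(Ka x [(CH3)3NH+]) = sqrt(1.59e-10 x 0.1402) = 4.72e-6 M.
pH = -log(4.72e-6) = 5.33.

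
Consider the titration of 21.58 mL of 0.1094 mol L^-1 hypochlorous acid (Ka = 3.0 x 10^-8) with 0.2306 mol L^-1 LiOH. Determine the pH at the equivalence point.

n(HClO) = 0.1094 x 0.02158 = 0.002361 mol; V(LiOH) at equivalence = 0.002361/0.2306 = 0.01024 L.
At equivalence all the acid is converted to ClO-; total volume = 0.02158 + 0.01024 = 0.03182 L, so [ClO-] = 0.002361/0.03182 = 0.07420 M.
Kb = Kw/Ka = 1.0e-14 / 3.0 x 10^-8 = 3.33e-7.
[OH^-] = sqrt(Kb x [ClO-]) = sqrt(3.33e-7 x 0.07420) = 0.000157 M.
pOH = 3.80, so pH = 14.00 - 3.80 = 10.20.

10.20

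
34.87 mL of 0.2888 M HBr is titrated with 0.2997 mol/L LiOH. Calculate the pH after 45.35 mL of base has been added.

12.64

n(acid) = 0.2888 x 0.03487 = 0.01007 mol; n(LiOH) added = 0.2997 x 0.04535 = 0.01359 mol.
Base is in excess by 0.01359 - 0.01007 = 0.003521 mol in a total volume of 0.08022 L.
[OH^-] = 0.003521/0.08022 = 0.04389 M, so pOH = 1.36 and pH = 14.00 - 1.36 = 12.64.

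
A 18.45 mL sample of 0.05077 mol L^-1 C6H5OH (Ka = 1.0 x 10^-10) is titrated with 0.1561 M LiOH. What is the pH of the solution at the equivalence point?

11.29

n(C6H5OH) = 0.05077 x 0.01845 = 0.0009367 mol; V(LiOH) at equivalence = 0.0009367/0.1561 = 0.006001 L.
At equivalence all the acid is converted to C6H5O-; total volume = 0.01845 + 0.006001 = 0.02445 L, so [C6H5O-] = 0.0009367/0.02445 = 0.03831 M.
Kb = Kw/Ka = 1.0e-14 / 1.0 x 10^-10 = 0.000100.
[OH^-] = sqrt(Kb x [C6H5O-]) = sqrt(0.000100 x 0.03831) = 0.00196 M.
pOH = 2.71, so pH = 14.00 - 2.71 = 11.29.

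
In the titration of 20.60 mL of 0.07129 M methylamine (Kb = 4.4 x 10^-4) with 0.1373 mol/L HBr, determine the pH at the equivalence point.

5.99

n(CH3NH2) = 0.07129 x 0.02060 = 0.001469 mol; V(HBr) at equivalence = 0.001469/0.1373 = 0.01070 L.
At equivalence the base is fully converted to CH3NH3+; total volume = 0.03130 L, so [CH3NH3+] = 0.001469/0.03130 = 0.04693 M.
Ka(CH3NH3+) = Kw/Kb = 1.0e-14 / 4.4 x 10^-4 = 2.27e-11.
[H^+] = sqrt(Ka x [CH3NH3+]) = sqrt(2.27e-11 x 0.04693) = 1.03e-6 M.
pH = -log(1.03e-6) = 5.99.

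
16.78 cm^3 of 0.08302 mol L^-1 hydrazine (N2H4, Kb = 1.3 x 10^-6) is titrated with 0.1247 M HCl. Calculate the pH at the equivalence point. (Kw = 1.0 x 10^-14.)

4.71

n(N2H4) = 0.08302 x 0.01678 = 0.001393 mol; V(HCl) at equivalence = 0.001393/0.1247 = 0.01117 L.
At equivalence the base is fully converted to N2H5+; total volume = 0.02795 L, so [N2H5+] = 0.001393/0.02795 = 0.04984 M.
Ka(N2H5+) = Kw/Kb = 1.0e-14 / 1.3 x 10^-6 = 7.69e-9.
[H^+] = sqrt(Ka x [N2H5+]) = sqrt(7.69e-9 x 0.04984) = 1.96e-5 M.
pH = -log(1.96e-5) = 4.71.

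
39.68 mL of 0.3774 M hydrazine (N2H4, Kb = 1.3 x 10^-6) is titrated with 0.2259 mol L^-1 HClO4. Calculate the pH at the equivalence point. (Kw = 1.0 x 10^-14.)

n(N2H4) = 0.3774 x 0.03968 = 0.01498 mol; V(HClO4) at equivalence = 0.01498/0.2259 = 0.06629 L.
At equivalence the base is fully converted to N2H5+; total volume = 0.1060 L, so [N2H5+] = 0.01498/0.1060 = 0.1413 M.
Ka(N2H5+) = Kw/Kb = 1.0e-14 / 1.3 x 10^-6 = 7.69e-9.
[H^+] = sqrt(Ka x [N2H5+]) = sqrt(7.69e-9 x 0.1413) = 3.30e-5 M.
pH = -log(3.30e-5) = 4.48.

4.48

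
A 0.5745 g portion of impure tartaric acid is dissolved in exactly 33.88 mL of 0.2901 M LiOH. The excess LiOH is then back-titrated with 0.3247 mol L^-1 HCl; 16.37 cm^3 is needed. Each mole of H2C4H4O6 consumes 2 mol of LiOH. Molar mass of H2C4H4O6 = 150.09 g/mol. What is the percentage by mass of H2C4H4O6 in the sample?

Total n(LiOH) added = 0.2901 x 0.03388 = 0.009829 mol.
n(HCl) used = 0.3247 x 0.01637 = 0.005315 mol, which equals the excess n(LiOH).
So n(LiOH) consumed by the sample = 0.009829 - 0.005315 = 0.004513 mol.
n(H2C4H4O6) = 0.004513 / 2 = 0.002257 mol.
mass H2C4H4O6 = 0.002257 x 150.09 = 0.3387 g, so %H2C4H4O6 = 0.3387/0.5745 x 100 = 59.0%.

59.0%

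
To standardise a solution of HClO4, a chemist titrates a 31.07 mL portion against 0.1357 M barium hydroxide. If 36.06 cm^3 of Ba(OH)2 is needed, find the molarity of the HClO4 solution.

n(Ba(OH)2) delivered = 0.1357 x 0.03606 = 0.004893 mol.
The reaction is 2 HClO4 + 1 Ba(OH)2, so n(HClO4) = 0.004893 x 2/1 = 0.009787 mol.
[HClO4] = 0.009787 mol / 0.03107 L = 0.315 M.

0.315 M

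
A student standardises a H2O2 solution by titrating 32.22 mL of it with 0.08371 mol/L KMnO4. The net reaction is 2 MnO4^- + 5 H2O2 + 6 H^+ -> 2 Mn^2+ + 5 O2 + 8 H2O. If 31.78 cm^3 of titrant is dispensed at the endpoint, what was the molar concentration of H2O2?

0.206 M

n(KMnO4) = 0.08371 x 0.03178 = 0.002660 mol.
From the balanced equation, 2 mol KMnO4 reacts with 5 mol H2O2, so n(H2O2) = 0.002660 x 5/2 = 0.006651 mol.
[H2O2] = 0.006651 / 0.03222 L = 0.206 M.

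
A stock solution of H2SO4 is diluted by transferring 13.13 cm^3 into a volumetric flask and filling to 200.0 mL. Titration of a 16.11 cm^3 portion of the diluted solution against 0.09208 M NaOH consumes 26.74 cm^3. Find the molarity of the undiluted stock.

1.16 M

n(NaOH) = 0.09208 x 0.02674 = 0.002462 mol.
n(H2SO4) in the aliquot = 0.002462 x 1/2 = 0.001231 mol.
[diluted H2SO4] = 0.001231 / 0.01611 = 0.07642 M.
Dilution factor = 200.0/13.13 = 15.23, so [stock] = 0.07642 x 15.23 = 1.16 M.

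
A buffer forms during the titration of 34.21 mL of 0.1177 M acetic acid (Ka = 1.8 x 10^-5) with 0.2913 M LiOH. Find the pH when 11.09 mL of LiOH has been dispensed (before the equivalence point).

5.35

Initial n(CH3COOH) = 0.1177 x 0.03421 = 0.004027 mol.
n(LiOH) added = 0.2913 x 0.01109 = 0.003231 mol, converting that many moles of CH3COOH to CH3COO-.
Remaining n(CH3COOH) = 0.0007960 mol; n(CH3COO-) = 0.003231 mol.
By Henderson-Hasselbalch, pH = pKa + log([A^-]/[HA]) = 4.74 + log(0.003231/0.0007960) = 4.74 + (+0.61) = 5.35.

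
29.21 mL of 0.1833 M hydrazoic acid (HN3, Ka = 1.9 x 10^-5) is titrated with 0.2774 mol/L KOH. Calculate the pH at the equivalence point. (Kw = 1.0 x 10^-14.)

8.88

n(HN3) = 0.1833 x 0.02921 = 0.005354 mol; V(KOH) at equivalence = 0.005354/0.2774 = 0.01930 L.
At equivalence all the acid is converted to N3-; total volume = 0.02921 + 0.01930 = 0.04851 L, so [N3-] = 0.005354/0.04851 = 0.1104 M.
Kb = Kw/Ka = 1.0e-14 / 1.9 x 10^-5 = 5.26e-10.
[OH^-] = sqrt(Kb x [N3-]) = sqrt(5.26e-10 x 0.1104) = 7.62e-6 M.
pOH = 5.12, so pH = 14.00 - 5.12 = 8.88.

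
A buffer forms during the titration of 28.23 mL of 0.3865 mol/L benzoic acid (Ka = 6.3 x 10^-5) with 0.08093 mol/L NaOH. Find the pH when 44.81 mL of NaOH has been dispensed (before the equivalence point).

Initial n(C6H5COOH) = 0.3865 x 0.02823 = 0.01091 mol.
n(NaOH) added = 0.08093 x 0.04481 = 0.003626 mol, converting that many moles of C6H5COOH to C6H5COO-.
Remaining n(C6H5COOH) = 0.007284 mol; n(C6H5COO-) = 0.003626 mol.
By Henderson-Hasselbalch, pH = pKa + log([A^-]/[HA]) = 4.20 + log(0.003626/0.007284) = 4.20 + (-0.30) = 3.90.

3.90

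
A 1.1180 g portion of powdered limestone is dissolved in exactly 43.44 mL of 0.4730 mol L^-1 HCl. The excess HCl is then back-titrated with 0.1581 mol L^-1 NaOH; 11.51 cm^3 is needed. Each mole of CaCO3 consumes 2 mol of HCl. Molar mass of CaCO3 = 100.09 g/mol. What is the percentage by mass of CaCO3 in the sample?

83.8%

Total n(HCl) added = 0.4730 x 0.04344 = 0.02055 mol.
n(NaOH) used = 0.1581 x 0.01151 = 0.001820 mol, which equals the excess n(HCl).
So n(HCl) consumed by the sample = 0.02055 - 0.001820 = 0.01873 mol.
n(CaCO3) = 0.01873 / 2 = 0.009364 mol.
mass CaCO3 = 0.009364 x 100.09 = 0.9372 g, so %CaCO3 = 0.9372/1.1180 x 100 = 83.8%.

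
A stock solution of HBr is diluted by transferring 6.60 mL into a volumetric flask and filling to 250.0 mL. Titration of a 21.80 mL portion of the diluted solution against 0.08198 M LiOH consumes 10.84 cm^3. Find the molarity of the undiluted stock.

1.54 M

n(LiOH) = 0.08198 x 0.01084 = 0.0008887 mol.
n(HBr) in the aliquot = 0.0008887 mol.
[diluted HBr] = 0.0008887 / 0.02180 = 0.04076 M.
Dilution factor = 250.0/6.600 = 37.88, so [stock] = 0.04076 x 37.88 = 1.54 M.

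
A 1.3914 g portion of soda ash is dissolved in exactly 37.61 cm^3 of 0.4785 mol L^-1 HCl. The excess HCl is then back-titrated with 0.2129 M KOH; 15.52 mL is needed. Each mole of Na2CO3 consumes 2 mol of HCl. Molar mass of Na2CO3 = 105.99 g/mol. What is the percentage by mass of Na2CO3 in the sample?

56.0%

Total n(HCl) added = 0.4785 x 0.03761 = 0.01800 mol.
n(KOH) used = 0.2129 x 0.01552 = 0.003304 mol, which equals the excess n(HCl).
So n(HCl) consumed by the sample = 0.01800 - 0.003304 = 0.01469 mol.
n(Na2CO3) = 0.01469 / 2 = 0.007346 mol.
mass Na2CO3 = 0.007346 x 105.99 = 0.7786 g, so %Na2CO3 = 0.7786/1.3914 x 100 = 56.0%.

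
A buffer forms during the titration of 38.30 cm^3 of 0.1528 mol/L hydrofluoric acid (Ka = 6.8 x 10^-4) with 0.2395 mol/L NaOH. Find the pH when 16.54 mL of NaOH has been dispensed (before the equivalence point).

Initial n(HF) = 0.1528 x 0.03830 = 0.005852 mol.
n(NaOH) added = 0.2395 x 0.01654 = 0.003961 mol, converting that many moles of HF to F-.
Remaining n(HF) = 0.001891 mol; n(F-) = 0.003961 mol.
By Henderson-Hasselbalch, pH = pKa + log([A^-]/[HA]) = 3.17 + log(0.003961/0.001891) = 3.17 + (+0.32) = 3.49.

3.49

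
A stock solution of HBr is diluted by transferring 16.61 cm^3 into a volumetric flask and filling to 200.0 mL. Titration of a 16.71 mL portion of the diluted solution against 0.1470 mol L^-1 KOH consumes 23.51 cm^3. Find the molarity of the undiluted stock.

2.49 M

n(KOH) = 0.1470 x 0.02351 = 0.003456 mol.
n(HBr) in the aliquot = 0.003456 mol.
[diluted HBr] = 0.003456 / 0.01671 = 0.2068 M.
Dilution factor = 200.0/16.61 = 12.04, so [stock] = 0.2068 x 12.04 = 2.49 M.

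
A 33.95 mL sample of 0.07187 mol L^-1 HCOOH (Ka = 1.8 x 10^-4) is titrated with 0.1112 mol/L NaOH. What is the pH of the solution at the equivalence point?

8.19

n(HCOOH) = 0.07187 x 0.03395 = 0.002440 mol; V(NaOH) at equivalence = 0.002440/0.1112 = 0.02194 L.
At equivalence all the acid is converted to HCOO-; total volume = 0.03395 + 0.02194 = 0.05589 L, so [HCOO-] = 0.002440/0.05589 = 0.04366 M.
Kb = Kw/Ka = 1.0e-14 / 1.8 x 10^-4 = 5.56e-11.
[OH^-] = sqrt(Kb x [HCOO-]) = sqrt(5.56e-11 x 0.04366) = 1.56e-6 M.
pOH = 5.81, so pH = 14.00 - 5.81 = 8.19.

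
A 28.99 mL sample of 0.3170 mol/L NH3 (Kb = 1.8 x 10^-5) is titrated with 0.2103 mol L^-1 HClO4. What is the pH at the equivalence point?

5.08

n(NH3) = 0.3170 x 0.02899 = 0.009190 mol; V(HClO4) at equivalence = 0.009190/0.2103 = 0.04370 L.
At equivalence the base is fully converted to NH4+; total volume = 0.07269 L, so [NH4+] = 0.009190/0.07269 = 0.1264 M.
Ka(NH4+) = Kw/Kb = 1.0e-14 / 1.8 x 10^-5 = 5.56e-10.
[H^+] = sqrt(Ka x [NH4+]) = sqrt(5.56e-10 x 0.1264) = 8.38e-6 M.
pH = -log(8.38e-6) = 5.08.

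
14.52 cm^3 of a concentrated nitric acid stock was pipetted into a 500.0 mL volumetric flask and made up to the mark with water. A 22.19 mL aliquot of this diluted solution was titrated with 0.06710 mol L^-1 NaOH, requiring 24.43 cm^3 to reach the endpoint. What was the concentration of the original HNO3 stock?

n(NaOH) = 0.06710 x 0.02443 = 0.001639 mol.
n(HNO3) in the aliquot = 0.001639 mol.
[diluted HNO3] = 0.001639 / 0.02219 = 0.07387 M.
Dilution factor = 500.0/14.52 = 34.44, so [stock] = 0.07387 x 34.44 = 2.54 M.

2.54 M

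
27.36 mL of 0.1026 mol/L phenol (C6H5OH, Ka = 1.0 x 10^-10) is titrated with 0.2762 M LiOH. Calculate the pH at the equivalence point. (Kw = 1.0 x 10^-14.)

n(C6H5OH) = 0.1026 x 0.02736 = 0.002807 mol; V(LiOH) at equivalence = 0.002807/0.2762 = 0.01016 L.
At equivalence all the acid is converted to C6H5O-; total volume = 0.02736 + 0.01016 = 0.03752 L, so [C6H5O-] = 0.002807/0.03752 = 0.07481 M.
Kb = Kw/Ka = 1.0e-14 / 1.0 x 10^-10 = 0.000100.
[OH^-] = sqrt(Kb x [C6H5O-]) = sqrt(0.000100 x 0.07481) = 0.00274 M.
pOH = 2.56, so pH = 14.00 - 2.56 = 11.44.

11.44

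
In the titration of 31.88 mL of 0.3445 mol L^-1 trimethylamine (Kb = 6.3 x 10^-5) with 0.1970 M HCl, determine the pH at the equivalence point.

5.35

n((CH3)3N) = 0.3445 x 0.03188 = 0.01098 mol; V(HCl) at equivalence = 0.01098/0.1970 = 0.05575 L.
At equivalence the base is fully converted to (CH3)3NH+; total volume = 0.08763 L, so [(CH3)3NH+] = 0.01098/0.08763 = 0.1253 M.
Ka((CH3)3NH+) = Kw/Kb = 1.0e-14 / 6.3 x 10^-5 = 1.59e-10.
[H^+] = sqrt(Ka x [(CH3)3NH+]) = sqrt(1.59e-10 x 0.1253) = 4.46e-6 M.
pH = -log(4.46e-6) = 5.35.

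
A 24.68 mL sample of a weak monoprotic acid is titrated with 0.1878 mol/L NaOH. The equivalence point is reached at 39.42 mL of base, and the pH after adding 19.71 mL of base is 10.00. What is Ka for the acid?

1.0 x 10^-10

19.71 mL is half of the equivalence volume, so this is the half-equivalence point where [HA] = [A^-].
At half-equivalence pH = pKa, so pKa = 10.00.
Ka = 10^(-10.00) = 1.0 x 10^-10.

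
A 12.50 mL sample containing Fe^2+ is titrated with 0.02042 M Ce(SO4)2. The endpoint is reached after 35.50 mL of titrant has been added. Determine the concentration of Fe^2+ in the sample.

n(Ce(SO4)2) = 0.02042 x 0.03550 = 0.0007249 mol.
From the balanced equation, 1 mol Ce(SO4)2 reacts with 1 mol Fe^2+, so n(Fe^2+) = 0.0007249 x 1/1 = 0.0007249 mol.
[Fe^2+] = 0.0007249 / 0.01250 L = 0.0580 M.

0.0580 M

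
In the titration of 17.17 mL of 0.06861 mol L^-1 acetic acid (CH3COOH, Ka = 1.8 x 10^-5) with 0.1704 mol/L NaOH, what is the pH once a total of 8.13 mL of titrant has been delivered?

11.91

n(acid) = 0.06861 x 0.01717 = 0.001178 mol; n(NaOH) added = 0.1704 x 0.008130 = 0.001385 mol.
Base is in excess by 0.001385 - 0.001178 = 0.0002073 mol in a total volume of 0.02530 L.
[OH^-] = 0.0002073/0.02530 = 0.008194 M, so pOH = 2.09 and pH = 14.00 - 2.09 = 11.91.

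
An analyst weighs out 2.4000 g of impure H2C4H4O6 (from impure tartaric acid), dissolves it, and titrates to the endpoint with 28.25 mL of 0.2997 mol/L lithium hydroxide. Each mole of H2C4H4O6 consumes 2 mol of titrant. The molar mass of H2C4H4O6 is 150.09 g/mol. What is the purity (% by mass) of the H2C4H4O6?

n(LiOH) = 0.2997 x 0.02825 = 0.008467 mol.
n(H2C4H4O6) = 0.008467 / 2 = 0.004233 mol.
mass of H2C4H4O6 = 0.004233 x 150.09 = 0.6354 g.
% purity = 0.6354 / 2.4000 x 100 = 26.5%.

26.5%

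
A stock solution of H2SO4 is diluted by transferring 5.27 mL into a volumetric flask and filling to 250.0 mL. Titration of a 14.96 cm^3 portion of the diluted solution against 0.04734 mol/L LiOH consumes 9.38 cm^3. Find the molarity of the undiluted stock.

0.704 M

n(LiOH) = 0.04734 x 0.009380 = 0.0004440 mol.
n(H2SO4) in the aliquot = 0.0004440 x 1/2 = 0.0002220 mol.
[diluted H2SO4] = 0.0002220 / 0.01496 = 0.01484 M.
Dilution factor = 250.0/5.270 = 47.44, so [stock] = 0.01484 x 47.44 = 0.704 M.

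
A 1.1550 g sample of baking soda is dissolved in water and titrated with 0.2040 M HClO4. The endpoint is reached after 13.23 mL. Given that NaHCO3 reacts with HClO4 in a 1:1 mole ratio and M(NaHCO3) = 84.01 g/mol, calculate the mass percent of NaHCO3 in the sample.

n(HClO4) = 0.2040 x 0.01323 = 0.002699 mol.
n(NaHCO3) = 0.002699 / 1 = 0.002699 mol.
mass of NaHCO3 = 0.002699 x 84.01 = 0.2267 g.
% purity = 0.2267 / 1.1550 x 100 = 19.6%.

19.6%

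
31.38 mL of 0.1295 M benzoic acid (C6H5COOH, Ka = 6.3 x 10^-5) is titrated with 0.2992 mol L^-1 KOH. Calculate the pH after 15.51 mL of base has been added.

12.09

n(acid) = 0.1295 x 0.03138 = 0.004064 mol; n(KOH) added = 0.2992 x 0.01551 = 0.004641 mol.
Base is in excess by 0.004641 - 0.004064 = 0.0005769 mol in a total volume of 0.04689 L.
[OH^-] = 0.0005769/0.04689 = 0.01230 M, so pOH = 1.91 and pH = 14.00 - 1.91 = 12.09.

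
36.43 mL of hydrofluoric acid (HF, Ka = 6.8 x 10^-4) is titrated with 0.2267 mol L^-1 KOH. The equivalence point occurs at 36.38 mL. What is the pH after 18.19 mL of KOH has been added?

3.17

18.19 mL is exactly half the equivalence volume (36.38/2), i.e. the half-equivalence point.
There, n(HA) = n(A^-), so pH = pKa = -log(6.8 x 10^-4) = 3.17.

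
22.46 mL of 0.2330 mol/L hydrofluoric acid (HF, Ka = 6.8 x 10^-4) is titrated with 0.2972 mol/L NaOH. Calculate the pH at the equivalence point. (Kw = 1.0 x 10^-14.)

8.14

n(HF) = 0.2330 x 0.02246 = 0.005233 mol; V(NaOH) at equivalence = 0.005233/0.2972 = 0.01761 L.
At equivalence all the acid is converted to F-; total volume = 0.02246 + 0.01761 = 0.04007 L, so [F-] = 0.005233/0.04007 = 0.1306 M.
Kb = Kw/Ka = 1.0e-14 / 6.8 x 10^-4 = 1.47e-11.
[OH^-] = sqrt(Kb x [F-]) = sqrt(1.47e-11 x 0.1306) = 1.39e-6 M.
pOH = 5.86, so pH = 14.00 - 5.86 = 8.14.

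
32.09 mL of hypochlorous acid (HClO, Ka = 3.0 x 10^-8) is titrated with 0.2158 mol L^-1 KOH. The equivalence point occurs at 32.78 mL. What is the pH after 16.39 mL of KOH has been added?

7.52

16.39 mL is exactly half the equivalence volume (32.78/2), i.e. the half-equivalence point.
There, n(HA) = n(A^-), so pH = pKa = -log(3.0 x 10^-8) = 7.52.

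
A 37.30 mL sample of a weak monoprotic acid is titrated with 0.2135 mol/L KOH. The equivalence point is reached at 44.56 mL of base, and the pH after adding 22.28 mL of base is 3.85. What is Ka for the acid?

1.4 x 10^-4

22.28 mL is half of the equivalence volume, so this is the half-equivalence point where [HA] = [A^-].
At half-equivalence pH = pKa, so pKa = 3.85.
Ka = 10^(-3.85) = 1.4 x 10^-4.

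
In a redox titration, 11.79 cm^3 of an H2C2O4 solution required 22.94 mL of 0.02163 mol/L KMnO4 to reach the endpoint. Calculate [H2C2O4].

0.105 M

n(KMnO4) = 0.02163 x 0.02294 = 0.0004962 mol.
From the balanced equation, 2 mol KMnO4 reacts with 5 mol H2C2O4, so n(H2C2O4) = 0.0004962 x 5/2 = 0.001240 mol.
[H2C2O4] = 0.001240 / 0.01179 L = 0.105 M.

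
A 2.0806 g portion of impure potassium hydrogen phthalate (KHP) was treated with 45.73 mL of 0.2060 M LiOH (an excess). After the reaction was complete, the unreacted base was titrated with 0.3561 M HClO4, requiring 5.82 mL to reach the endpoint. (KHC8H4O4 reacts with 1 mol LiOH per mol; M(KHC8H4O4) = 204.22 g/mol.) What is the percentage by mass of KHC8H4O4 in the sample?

72.1%

Total n(LiOH) added = 0.2060 x 0.04573 = 0.009420 mol.
n(HClO4) used = 0.3561 x 0.005820 = 0.002073 mol, which equals the excess n(LiOH).
So n(LiOH) consumed by the sample = 0.009420 - 0.002073 = 0.007348 mol.
n(KHC8H4O4) = 0.007348 / 1 = 0.007348 mol.
mass KHC8H4O4 = 0.007348 x 204.22 = 1.501 g, so %KHC8H4O4 = 1.501/2.0806 x 100 = 72.1%.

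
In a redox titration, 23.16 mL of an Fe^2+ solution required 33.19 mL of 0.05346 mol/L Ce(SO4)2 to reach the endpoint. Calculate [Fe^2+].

n(Ce(SO4)2) = 0.05346 x 0.03319 = 0.001774 mol.
From the balanced equation, 1 mol Ce(SO4)2 reacts with 1 mol Fe^2+, so n(Fe^2+) = 0.001774 x 1/1 = 0.001774 mol.
[Fe^2+] = 0.001774 / 0.02316 L = 0.0766 M.

0.0766 M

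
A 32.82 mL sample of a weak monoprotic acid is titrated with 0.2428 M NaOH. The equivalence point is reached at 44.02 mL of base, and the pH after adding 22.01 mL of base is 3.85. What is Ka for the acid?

22.01 mL is half of the equivalence volume, so this is the half-equivalence point where [HA] = [A^-].
At half-equivalence pH = pKa, so pKa = 3.85.
Ka = 10^(-3.85) = 1.4 x 10^-4.

1.4 x 10^-4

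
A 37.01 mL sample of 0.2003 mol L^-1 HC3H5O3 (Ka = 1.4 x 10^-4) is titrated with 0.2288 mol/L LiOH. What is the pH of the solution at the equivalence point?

n(HC3H5O3) = 0.2003 x 0.03701 = 0.007413 mol; V(LiOH) at equivalence = 0.007413/0.2288 = 0.03240 L.
At equivalence all the acid is converted to C3H5O3-; total volume = 0.03701 + 0.03240 = 0.06941 L, so [C3H5O3-] = 0.007413/0.06941 = 0.1068 M.
Kb = Kw/Ka = 1.0e-14 / 1.4 x 10^-4 = 7.14e-11.
[OH^-] = sqrt(Kb x [C3H5O3-]) = sqrt(7.14e-11 x 0.1068) = 2.76e-6 M.
pOH = 5.56, so pH = 14.00 - 5.56 = 8.44.

8.44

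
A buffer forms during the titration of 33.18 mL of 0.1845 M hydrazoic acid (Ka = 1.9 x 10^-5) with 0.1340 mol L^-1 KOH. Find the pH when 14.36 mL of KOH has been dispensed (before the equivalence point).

4.38

Initial n(HN3) = 0.1845 x 0.03318 = 0.006122 mol.
n(KOH) added = 0.1340 x 0.01436 = 0.001924 mol, converting that many moles of HN3 to N3-.
Remaining n(HN3) = 0.004197 mol; n(N3-) = 0.001924 mol.
By Henderson-Hasselbalch, pH = pKa + log([A^-]/[HA]) = 4.72 + log(0.001924/0.004197) = 4.72 + (-0.34) = 4.38.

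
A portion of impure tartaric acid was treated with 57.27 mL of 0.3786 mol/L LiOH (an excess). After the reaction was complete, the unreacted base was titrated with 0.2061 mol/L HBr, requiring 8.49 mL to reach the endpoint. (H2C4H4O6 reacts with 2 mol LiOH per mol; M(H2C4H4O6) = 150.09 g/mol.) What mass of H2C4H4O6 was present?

Total n(LiOH) added = 0.3786 x 0.05727 = 0.02168 mol.
n(HBr) used = 0.2061 x 0.008490 = 0.001750 mol, which equals the excess n(LiOH).
So n(LiOH) consumed by the sample = 0.02168 - 0.001750 = 0.01993 mol.
n(H2C4H4O6) = 0.01993 / 2 = 0.009966 mol.
mass = 0.009966 mol x 150.09 g/mol = 1.50 g.

1.50 g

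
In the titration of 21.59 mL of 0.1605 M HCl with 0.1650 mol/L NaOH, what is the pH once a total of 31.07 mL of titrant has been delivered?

n(acid) = 0.1605 x 0.02159 = 0.003465 mol; n(NaOH) added = 0.1650 x 0.03107 = 0.005127 mol.
Base is in excess by 0.005127 - 0.003465 = 0.001661 mol in a total volume of 0.05266 L.
[OH^-] = 0.001661/0.05266 = 0.03155 M, so pOH = 1.50 and pH = 14.00 - 1.50 = 12.50.

12.50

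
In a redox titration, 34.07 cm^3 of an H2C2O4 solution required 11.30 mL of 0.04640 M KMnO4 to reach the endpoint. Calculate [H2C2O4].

n(KMnO4) = 0.04640 x 0.01130 = 0.0005243 mol.
From the balanced equation, 2 mol KMnO4 reacts with 5 mol H2C2O4, so n(H2C2O4) = 0.0005243 x 5/2 = 0.001311 mol.
[H2C2O4] = 0.001311 / 0.03407 L = 0.0385 M.

0.0385 M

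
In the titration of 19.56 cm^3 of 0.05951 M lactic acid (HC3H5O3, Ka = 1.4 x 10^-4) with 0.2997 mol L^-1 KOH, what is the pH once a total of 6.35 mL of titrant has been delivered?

n(acid) = 0.05951 x 0.01956 = 0.001164 mol; n(KOH) added = 0.2997 x 0.006350 = 0.001903 mol.
Base is in excess by 0.001903 - 0.001164 = 0.0007391 mol in a total volume of 0.02591 L.
[OH^-] = 0.0007391/0.02591 = 0.02852 M, so pOH = 1.54 and pH = 14.00 - 1.54 = 12.46.

12.46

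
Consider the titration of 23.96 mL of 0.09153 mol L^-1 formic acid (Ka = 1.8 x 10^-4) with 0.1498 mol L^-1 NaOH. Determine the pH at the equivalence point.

n(HCOOH) = 0.09153 x 0.02396 = 0.002193 mol; V(NaOH) at equivalence = 0.002193/0.1498 = 0.01464 L.
At equivalence all the acid is converted to HCOO-; total volume = 0.02396 + 0.01464 = 0.03860 L, so [HCOO-] = 0.002193/0.03860 = 0.05682 M.
Kb = Kw/Ka = 1.0e-14 / 1.8 x 10^-4 = 5.56e-11.
[OH^-] = sqrt(Kb x [HCOO-]) = sqrt(5.56e-11 x 0.05682) = 1.78e-6 M.
pOH = 5.75, so pH = 14.00 - 5.75 = 8.25.

8.25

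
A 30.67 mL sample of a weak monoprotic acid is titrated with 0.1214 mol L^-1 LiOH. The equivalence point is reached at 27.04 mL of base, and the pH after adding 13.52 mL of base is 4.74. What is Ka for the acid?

1.8 x 10^-5

13.52 mL is half of the equivalence volume, so this is the half-equivalence point where [HA] = [A^-].
At half-equivalence pH = pKa, so pKa = 4.74.
Ka = 10^(-4.74) = 1.8 x 10^-5.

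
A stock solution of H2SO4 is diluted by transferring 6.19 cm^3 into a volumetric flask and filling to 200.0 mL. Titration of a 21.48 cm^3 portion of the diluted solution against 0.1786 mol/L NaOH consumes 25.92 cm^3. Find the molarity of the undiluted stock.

n(NaOH) = 0.1786 x 0.02592 = 0.004629 mol.
n(H2SO4) in the aliquot = 0.004629 x 1/2 = 0.002315 mol.
[diluted H2SO4] = 0.002315 / 0.02148 = 0.1078 M.
Dilution factor = 200.0/6.190 = 32.31, so [stock] = 0.1078 x 32.31 = 3.48 M.

3.48 M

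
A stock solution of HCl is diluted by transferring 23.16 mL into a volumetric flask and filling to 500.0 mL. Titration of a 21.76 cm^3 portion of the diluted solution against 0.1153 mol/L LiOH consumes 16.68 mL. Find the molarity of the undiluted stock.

1.91 M

n(LiOH) = 0.1153 x 0.01668 = 0.001923 mol.
n(HCl) in the aliquot = 0.001923 mol.
[diluted HCl] = 0.001923 / 0.02176 = 0.08838 M.
Dilution factor = 500.0/23.16 = 21.59, so [stock] = 0.08838 x 21.59 = 1.91 M.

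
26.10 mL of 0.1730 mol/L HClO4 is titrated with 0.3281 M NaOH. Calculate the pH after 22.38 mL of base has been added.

12.77

n(acid) = 0.1730 x 0.02610 = 0.004515 mol; n(NaOH) added = 0.3281 x 0.02238 = 0.007343 mol.
Base is in excess by 0.007343 - 0.004515 = 0.002828 mol in a total volume of 0.04848 L.
[OH^-] = 0.002828/0.04848 = 0.05832 M, so pOH = 1.23 and pH = 14.00 - 1.23 = 12.77.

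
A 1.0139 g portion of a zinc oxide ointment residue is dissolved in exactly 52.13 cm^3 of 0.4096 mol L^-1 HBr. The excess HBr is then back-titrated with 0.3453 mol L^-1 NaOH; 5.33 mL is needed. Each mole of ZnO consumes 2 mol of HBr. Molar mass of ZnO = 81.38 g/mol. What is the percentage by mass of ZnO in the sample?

78.3%

Total n(HBr) added = 0.4096 x 0.05213 = 0.02135 mol.
n(NaOH) used = 0.3453 x 0.005330 = 0.001840 mol, which equals the excess n(HBr).
So n(HBr) consumed by the sample = 0.02135 - 0.001840 = 0.01951 mol.
n(ZnO) = 0.01951 / 2 = 0.009756 mol.
mass ZnO = 0.009756 x 81.38 = 0.7939 g, so %ZnO = 0.7939/1.0139 x 100 = 78.3%.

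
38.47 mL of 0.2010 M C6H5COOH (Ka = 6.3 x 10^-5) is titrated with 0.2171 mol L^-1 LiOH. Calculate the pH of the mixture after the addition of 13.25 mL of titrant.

3.97

Initial n(C6H5COOH) = 0.2010 x 0.03847 = 0.007732 mol.
n(LiOH) added = 0.2171 x 0.01325 = 0.002877 mol, converting that many moles of C6H5COOH to C6H5COO-.
Remaining n(C6H5COOH) = 0.004856 mol; n(C6H5COO-) = 0.002877 mol.
By Henderson-Hasselbalch, pH = pKa + log([A^-]/[HA]) = 4.20 + log(0.002877/0.004856) = 4.20 + (-0.23) = 3.97.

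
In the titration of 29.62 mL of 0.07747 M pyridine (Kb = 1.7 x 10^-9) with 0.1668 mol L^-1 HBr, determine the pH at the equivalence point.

3.25

n(C5H5N) = 0.07747 x 0.02962 = 0.002295 mol; V(HBr) at equivalence = 0.002295/0.1668 = 0.01376 L.
At equivalence the base is fully converted to C5H5NH+; total volume = 0.04338 L, so [C5H5NH+] = 0.002295/0.04338 = 0.05290 M.
Ka(C5H5NH+) = Kw/Kb = 1.0e-14 / 1.7 x 10^-9 = 5.88e-6.
[H^+] = sqrt(Ka x [C5H5NH+]) = sqrt(5.88e-6 x 0.05290) = 0.000558 M.
pH = -log(0.000558) = 3.25.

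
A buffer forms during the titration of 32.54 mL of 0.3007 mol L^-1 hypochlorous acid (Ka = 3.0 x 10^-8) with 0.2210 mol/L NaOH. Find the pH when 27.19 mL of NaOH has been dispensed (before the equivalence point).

Initial n(HClO) = 0.3007 x 0.03254 = 0.009785 mol.
n(NaOH) added = 0.2210 x 0.02719 = 0.006009 mol, converting that many moles of HClO to ClO-.
Remaining n(HClO) = 0.003776 mol; n(ClO-) = 0.006009 mol.
By Henderson-Hasselbalch, pH = pKa + log([A^-]/[HA]) = 7.52 + log(0.006009/0.003776) = 7.52 + (+0.20) = 7.72.

7.72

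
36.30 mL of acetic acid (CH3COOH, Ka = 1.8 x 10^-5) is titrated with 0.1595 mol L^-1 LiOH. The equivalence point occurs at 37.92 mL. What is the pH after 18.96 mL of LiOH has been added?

4.74

18.96 mL is exactly half the equivalence volume (37.92/2), i.e. the half-equivalence point.
There, n(HA) = n(A^-), so pH = pKa = -log(1.8 x 10^-5) = 4.74.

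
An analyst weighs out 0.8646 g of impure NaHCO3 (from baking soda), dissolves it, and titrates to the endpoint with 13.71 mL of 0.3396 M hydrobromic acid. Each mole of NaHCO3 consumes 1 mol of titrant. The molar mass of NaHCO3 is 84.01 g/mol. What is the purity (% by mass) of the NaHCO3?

45.2%

n(HBr) = 0.3396 x 0.01371 = 0.004656 mol.
n(NaHCO3) = 0.004656 / 1 = 0.004656 mol.
mass of NaHCO3 = 0.004656 x 84.01 = 0.3911 g.
% purity = 0.3911 / 0.8646 x 100 = 45.2%.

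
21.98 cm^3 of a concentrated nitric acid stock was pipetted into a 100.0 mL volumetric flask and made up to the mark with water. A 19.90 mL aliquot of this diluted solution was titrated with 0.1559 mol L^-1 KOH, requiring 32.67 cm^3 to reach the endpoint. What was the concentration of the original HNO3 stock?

1.16 M

n(KOH) = 0.1559 x 0.03267 = 0.005093 mol.
n(HNO3) in the aliquot = 0.005093 mol.
[diluted HNO3] = 0.005093 / 0.01990 = 0.2559 M.
Dilution factor = 100.0/21.98 = 4.550, so [stock] = 0.2559 x 4.550 = 1.16 M.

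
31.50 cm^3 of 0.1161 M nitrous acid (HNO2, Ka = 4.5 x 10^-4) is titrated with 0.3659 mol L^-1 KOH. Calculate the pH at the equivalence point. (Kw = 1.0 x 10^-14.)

8.15

n(HNO2) = 0.1161 x 0.03150 = 0.003657 mol; V(KOH) at equivalence = 0.003657/0.3659 = 0.009995 L.
At equivalence all the acid is converted to NO2-; total volume = 0.03150 + 0.009995 = 0.04149 L, so [NO2-] = 0.003657/0.04149 = 0.08813 M.
Kb = Kw/Ka = 1.0e-14 / 4.5 x 10^-4 = 2.22e-11.
[OH^-] = sqrt(Kb x [NO2-]) = sqrt(2.22e-11 x 0.08813) = 1.40e-6 M.
pOH = 5.85, so pH = 14.00 - 5.85 = 8.15.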